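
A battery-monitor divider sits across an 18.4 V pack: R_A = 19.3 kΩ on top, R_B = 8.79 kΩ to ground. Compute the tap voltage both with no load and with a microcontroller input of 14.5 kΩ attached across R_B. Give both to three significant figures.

Unloaded: 5.76 V; loaded: 4.06 V

Open-circuit: V = 18.4 × 8.79/(19.3 + 8.79) = 5.76 V.
With the load, R_B becomes R_B‖R_L = 5.473 kΩ, so V = 18.4 × 5.473/24.77 = 4.06 V.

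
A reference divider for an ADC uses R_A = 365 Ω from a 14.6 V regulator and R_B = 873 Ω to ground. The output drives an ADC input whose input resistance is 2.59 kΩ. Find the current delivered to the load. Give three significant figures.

I_L ≈ 3.62 mA

R_B‖R_L = 652.9 Ω; V_out = 14.6 × 652.9/1018 = 9.365 V.
I_L = V_out / R_L = 9.365 / 2.59 kΩ = 3.62 mA.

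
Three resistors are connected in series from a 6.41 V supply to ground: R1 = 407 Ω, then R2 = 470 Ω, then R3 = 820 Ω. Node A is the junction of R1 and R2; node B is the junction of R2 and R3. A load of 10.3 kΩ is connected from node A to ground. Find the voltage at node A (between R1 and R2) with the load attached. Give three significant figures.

V ≈ 4.73 V

Below node A the series string R2+R3 = 1290 Ω sits in parallel with the 10300 Ω load: 1146 Ω.
V_A = 6.41 × 1146/(407 + 1146) = 4.73 V.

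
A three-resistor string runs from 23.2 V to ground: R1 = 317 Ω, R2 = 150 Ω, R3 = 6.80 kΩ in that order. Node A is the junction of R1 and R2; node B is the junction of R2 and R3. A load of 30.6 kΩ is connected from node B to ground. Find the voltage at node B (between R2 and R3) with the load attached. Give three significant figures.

At node B, R3 is in parallel with the load: R3‖R_L = 5564 Ω.
Below node A the resistance is R2 + (R3‖R_L) = 5714 Ω, so V_A = 23.2 × 5714/6031 = 21.98 V.
Then V_B = V_A × (R3‖R_L)/(R2 + R3‖R_L) = 21.98 × 5564/5714 = 21.4 V.

V ≈ 21.4 V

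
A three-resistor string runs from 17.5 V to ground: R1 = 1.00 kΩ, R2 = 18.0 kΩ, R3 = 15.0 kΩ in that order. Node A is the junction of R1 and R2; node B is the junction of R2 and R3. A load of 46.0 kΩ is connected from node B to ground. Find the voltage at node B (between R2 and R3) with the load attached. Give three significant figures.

V ≈ 6.53 V

At node B, R3 is in parallel with the load: R3‖R_L = 11.31 kΩ.
Below node A the resistance is R2 + (R3‖R_L) = 29.31 kΩ, so V_A = 17.5 × 29.31/30.31 = 16.92 V.
Then V_B = V_A × (R3‖R_L)/(R2 + R3‖R_L) = 16.92 × 11.31/29.31 = 6.53 V.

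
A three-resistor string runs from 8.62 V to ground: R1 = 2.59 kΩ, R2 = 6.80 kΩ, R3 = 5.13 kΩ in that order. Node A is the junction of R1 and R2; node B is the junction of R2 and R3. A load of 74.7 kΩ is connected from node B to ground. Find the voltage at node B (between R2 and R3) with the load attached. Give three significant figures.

V ≈ 2.92 V

At node B, R3 is in parallel with the load: R3‖R_L = 4.800 kΩ.
Below node A the resistance is R2 + (R3‖R_L) = 11.60 kΩ, so V_A = 8.62 × 11.60/14.19 = 7.047 V.
Then V_B = V_A × (R3‖R_L)/(R2 + R3‖R_L) = 7.047 × 4.800/11.60 = 2.92 V.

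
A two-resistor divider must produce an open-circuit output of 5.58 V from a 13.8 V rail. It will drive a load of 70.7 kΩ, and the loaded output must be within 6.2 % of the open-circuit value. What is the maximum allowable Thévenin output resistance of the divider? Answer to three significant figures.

R_th ≤ 4.67 kΩ

Loading drop = R_th/(R_th + R_L) ≤ 0.0620, so R_th ≤ R_L · ε/(1−ε) = 70.7 kΩ × 0.0620/0.9380 = 4.67 kΩ.
(Any R1, R2 with R2/(R1+R2) = 0.404 and R1‖R2 ≤ 4.67 kΩ will meet the spec.)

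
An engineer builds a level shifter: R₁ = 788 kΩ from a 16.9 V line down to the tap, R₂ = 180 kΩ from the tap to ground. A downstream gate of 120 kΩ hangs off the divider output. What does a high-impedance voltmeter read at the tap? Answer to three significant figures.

The load sits in parallel with R₂: R₂‖R_L = (180 × 120) / (180 + 120) = 72.00 kΩ.
V_out = 16.9 × 72.00 / (788 + 72.00) = 16.9 × 72.00/860.0 = 1.41 V.

V_out ≈ 1.41 V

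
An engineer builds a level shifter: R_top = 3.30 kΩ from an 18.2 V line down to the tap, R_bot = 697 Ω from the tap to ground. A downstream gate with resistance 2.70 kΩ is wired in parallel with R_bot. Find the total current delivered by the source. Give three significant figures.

I ≈ 4.72 mA

R_bot‖R_L = 554.0 Ω, so the source sees R_top + R_bot‖R_L = 3854 Ω.
I = 18.2 V / 3854 Ω = 4.72 mA.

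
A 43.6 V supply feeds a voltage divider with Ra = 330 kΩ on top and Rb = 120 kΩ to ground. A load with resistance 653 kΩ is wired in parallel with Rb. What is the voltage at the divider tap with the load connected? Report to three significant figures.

V_out ≈ 10.2 V

The load sits in parallel with Rb: Rb‖R_L = (120 × 653) / (120 + 653) = 101.4 kΩ.
V_out = 43.6 × 101.4 / (330 + 101.4) = 43.6 × 101.4/431.4 = 10.2 V.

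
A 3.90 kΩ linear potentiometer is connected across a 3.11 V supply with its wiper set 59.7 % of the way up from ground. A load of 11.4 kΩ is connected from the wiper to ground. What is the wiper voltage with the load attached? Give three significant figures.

The wiper splits the pot into (1−α)R = 1.572 kΩ above and αR = 2.328 kΩ below.
Lower section ‖ load = 1.933 kΩ.
V_wiper = 3.11 × 1.933/(1.572 + 1.933) = 1.72 V.

V ≈ 1.72 V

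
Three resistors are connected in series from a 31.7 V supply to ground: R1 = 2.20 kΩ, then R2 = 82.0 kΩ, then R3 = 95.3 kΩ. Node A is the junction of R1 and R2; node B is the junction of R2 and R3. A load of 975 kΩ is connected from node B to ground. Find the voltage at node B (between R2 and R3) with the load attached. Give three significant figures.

V ≈ 16.1 V

At node B, R3 is in parallel with the load: R3‖R_L = 86.81 kΩ.
Below node A the resistance is R2 + (R3‖R_L) = 168.8 kΩ, so V_A = 31.7 × 168.8/171.0 = 31.29 V.
Then V_B = V_A × (R3‖R_L)/(R2 + R3‖R_L) = 31.29 × 86.81/168.8 = 16.1 V.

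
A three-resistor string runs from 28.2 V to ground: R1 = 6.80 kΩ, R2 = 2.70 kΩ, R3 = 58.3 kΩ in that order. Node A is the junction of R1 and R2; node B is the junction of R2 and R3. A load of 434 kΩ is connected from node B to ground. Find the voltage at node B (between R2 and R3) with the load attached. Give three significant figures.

At node B, R3 is in parallel with the load: R3‖R_L = 51.40 kΩ.
Below node A the resistance is R2 + (R3‖R_L) = 54.10 kΩ, so V_A = 28.2 × 54.10/60.90 = 25.05 V.
Then V_B = V_A × (R3‖R_L)/(R2 + R3‖R_L) = 25.05 × 51.40/54.10 = 23.8 V.

V ≈ 23.8 V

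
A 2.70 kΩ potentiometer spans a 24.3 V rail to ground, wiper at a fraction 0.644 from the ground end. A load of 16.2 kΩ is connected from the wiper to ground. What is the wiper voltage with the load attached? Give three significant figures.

V ≈ 15.1 V

The wiper splits the pot into (1−α)R = 961.2 Ω above and αR = 1739 Ω below.
Lower section ‖ load = 1570 Ω.
V_wiper = 24.3 × 1570/(961.2 + 1570) = 15.1 V.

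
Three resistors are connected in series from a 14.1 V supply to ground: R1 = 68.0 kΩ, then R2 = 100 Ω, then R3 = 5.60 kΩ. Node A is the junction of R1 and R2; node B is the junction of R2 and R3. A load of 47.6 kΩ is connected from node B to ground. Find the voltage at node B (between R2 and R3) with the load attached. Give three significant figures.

V ≈ 0.966 V

At node B, R3 is in parallel with the load: R3‖R_L = 5011 Ω.
Below node A the resistance is R2 + (R3‖R_L) = 5111 Ω, so V_A = 14.1 × 5111/73110 = 0.9856 V.
Then V_B = V_A × (R3‖R_L)/(R2 + R3‖R_L) = 0.9856 × 5011/5111 = 0.966 V.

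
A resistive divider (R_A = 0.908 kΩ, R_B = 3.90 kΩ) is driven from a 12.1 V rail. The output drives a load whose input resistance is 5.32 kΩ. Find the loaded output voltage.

V_out ≈ 8.62 V

The load sits in parallel with R_B: R_B‖R_L = (3900 × 5320) / (3900 + 5320) = 2250 Ω.
V_out = 12.1 × 2250 / (908 + 2250) = 12.1 × 2250/3158 = 8.62 V.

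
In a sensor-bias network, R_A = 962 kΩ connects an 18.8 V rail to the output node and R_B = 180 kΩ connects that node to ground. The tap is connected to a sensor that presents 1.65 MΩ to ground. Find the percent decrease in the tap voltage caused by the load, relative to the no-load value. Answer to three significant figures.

8.42 %

The divider's output (Thévenin) resistance is R_A‖R_B = 151.6 kΩ.
Fractional drop under load = R_th/(R_th + R_L) = 151.6 / (151.6 + 1650) = 0.08416.
So the output falls by 8.42 %.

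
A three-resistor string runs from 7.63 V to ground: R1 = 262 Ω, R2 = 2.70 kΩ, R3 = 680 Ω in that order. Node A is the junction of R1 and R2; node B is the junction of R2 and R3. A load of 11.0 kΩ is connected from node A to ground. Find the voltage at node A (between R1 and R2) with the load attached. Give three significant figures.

Below node A the series string R2+R3 = 3380 Ω sits in parallel with the 11000 Ω load: 2586 Ω.
V_A = 7.63 × 2586/(262 + 2586) = 6.93 V.

V ≈ 6.93 V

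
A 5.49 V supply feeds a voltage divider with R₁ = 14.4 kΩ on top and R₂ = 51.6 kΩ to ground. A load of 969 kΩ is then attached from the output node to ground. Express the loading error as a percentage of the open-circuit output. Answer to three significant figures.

The divider's output (Thévenin) resistance is R₁‖R₂ = 11.26 kΩ.
Fractional drop under load = R_th/(R_th + R_L) = 11.26 / (11.26 + 969) = 0.01148.
So the output falls by 1.15 %.

1.15 %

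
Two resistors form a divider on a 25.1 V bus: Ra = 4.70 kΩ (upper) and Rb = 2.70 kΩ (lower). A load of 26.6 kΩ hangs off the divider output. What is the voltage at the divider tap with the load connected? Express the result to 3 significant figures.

V_out ≈ 8.60 V

The load sits in parallel with Rb: Rb‖R_L = (2.70 × 26.6) / (2.70 + 26.6) = 2.451 kΩ.
V_out = 25.1 × 2.451 / (4.70 + 2.451) = 25.1 × 2.451/7.151 = 8.60 V.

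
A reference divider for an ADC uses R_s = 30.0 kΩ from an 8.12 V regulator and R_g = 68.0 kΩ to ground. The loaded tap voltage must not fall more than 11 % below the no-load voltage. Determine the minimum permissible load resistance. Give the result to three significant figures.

R_L(min) ≈ 168 kΩ

Output resistance R_th = R_s‖R_g = (30.0 × 68.0)/98.00 = 20.82 kΩ.
The fractional drop is R_th/(R_th + R_L); requiring this ≤ 0.110 gives R_L ≥ R_th(1/0.110 − 1) = 20.82 × 8.091 = 168 kΩ.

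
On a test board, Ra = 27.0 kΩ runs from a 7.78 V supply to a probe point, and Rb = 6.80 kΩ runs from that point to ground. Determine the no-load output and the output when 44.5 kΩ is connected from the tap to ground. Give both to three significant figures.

Unloaded: 1.57 V; loaded: 1.39 V

Open-circuit: V = 7.78 × 6.80/(27.0 + 6.80) = 1.57 V.
With the load, Rb becomes Rb‖R_L = 5.899 kΩ, so V = 7.78 × 5.899/32.90 = 1.39 V.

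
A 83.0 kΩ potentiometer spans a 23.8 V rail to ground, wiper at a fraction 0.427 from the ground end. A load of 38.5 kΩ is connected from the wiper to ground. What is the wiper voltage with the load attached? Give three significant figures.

V ≈ 6.65 V

The wiper splits the pot into (1−α)R = 47.56 kΩ above and αR = 35.44 kΩ below.
Lower section ‖ load = 18.45 kΩ.
V_wiper = 23.8 × 18.45/(47.56 + 18.45) = 6.65 V.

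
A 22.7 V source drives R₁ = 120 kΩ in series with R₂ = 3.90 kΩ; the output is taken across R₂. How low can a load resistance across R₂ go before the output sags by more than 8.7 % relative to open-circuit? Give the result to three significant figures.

Output resistance R_th = R₁‖R₂ = (120 × 3.90)/123.9 = 3.777 kΩ.
The fractional drop is R_th/(R_th + R_L); requiring this ≤ 0.0870 gives R_L ≥ R_th(1/0.0870 − 1) = 3.777 × 10.49 = 39.6 kΩ.

R_L(min) ≈ 39.6 kΩ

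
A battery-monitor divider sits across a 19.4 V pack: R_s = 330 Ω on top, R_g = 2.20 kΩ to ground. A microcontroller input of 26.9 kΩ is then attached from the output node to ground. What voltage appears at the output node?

V_out ≈ 16.7 V

The load sits in parallel with R_g: R_g‖R_L = (2200 × 26900) / (2200 + 26900) = 2034 Ω.
V_out = 19.4 × 2034 / (330 + 2034) = 19.4 × 2034/2364 = 16.7 V.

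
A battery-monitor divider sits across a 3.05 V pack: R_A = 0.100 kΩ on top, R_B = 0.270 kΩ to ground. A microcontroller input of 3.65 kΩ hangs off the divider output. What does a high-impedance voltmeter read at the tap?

The load sits in parallel with R_B: R_B‖R_L = (270 × 3650) / (270 + 3650) = 251.4 Ω.
V_out = 3.05 × 251.4 / (100 + 251.4) = 3.05 × 251.4/351.4 = 2.18 V.

V_out ≈ 2.18 V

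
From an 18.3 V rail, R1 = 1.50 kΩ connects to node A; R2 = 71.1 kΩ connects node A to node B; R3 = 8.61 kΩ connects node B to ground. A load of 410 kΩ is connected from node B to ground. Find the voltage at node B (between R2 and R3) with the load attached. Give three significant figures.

At node B, R3 is in parallel with the load: R3‖R_L = 8.433 kΩ.
Below node A the resistance is R2 + (R3‖R_L) = 79.53 kΩ, so V_A = 18.3 × 79.53/81.03 = 17.96 V.
Then V_B = V_A × (R3‖R_L)/(R2 + R3‖R_L) = 17.96 × 8.433/79.53 = 1.90 V.

V ≈ 1.90 V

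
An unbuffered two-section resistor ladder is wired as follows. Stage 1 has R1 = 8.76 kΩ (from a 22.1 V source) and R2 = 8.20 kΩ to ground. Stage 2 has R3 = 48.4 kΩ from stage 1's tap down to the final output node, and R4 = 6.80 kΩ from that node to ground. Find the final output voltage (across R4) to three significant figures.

V_out ≈ 1.22 V

Stage 2 presents R3+R4 = 55.20 kΩ as a load on stage 1's tap.
Stage 1's lower leg becomes R2‖(R3+R4) = 7.139 kΩ, so V_mid = 22.1 × 7.139/15.90 = 9.924 V.
Stage 2 is itself unloaded: V_out = V_mid × R4/(R3+R4) = 9.924 × 6.80/55.20 = 1.22 V.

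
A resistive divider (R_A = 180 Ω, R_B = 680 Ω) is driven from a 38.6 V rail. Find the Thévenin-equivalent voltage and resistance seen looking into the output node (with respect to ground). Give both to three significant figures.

V_th = 30.5 V, R_th = 142 Ω

V_th is the open-circuit tap voltage: 38.6 × 680/(180 + 680) = 30.5 V.
With the supply zeroed, R_A and R_B appear in parallel from the tap: R_th = R_A‖R_B = (180 × 680)/860.0 = 142 Ω.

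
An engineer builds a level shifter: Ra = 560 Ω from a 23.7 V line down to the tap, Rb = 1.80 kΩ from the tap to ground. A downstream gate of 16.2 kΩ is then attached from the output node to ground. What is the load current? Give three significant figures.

I_L ≈ 1.09 mA

Rb‖R_L = 1620 Ω; V_out = 23.7 × 1620/2180 = 17.61 V.
I_L = V_out / R_L = 17.61 / 16.2 kΩ = 1.09 mA.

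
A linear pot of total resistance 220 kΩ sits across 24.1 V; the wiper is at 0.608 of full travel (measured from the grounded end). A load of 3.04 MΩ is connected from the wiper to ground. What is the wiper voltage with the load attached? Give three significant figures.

The wiper splits the pot into (1−α)R = 86.24 kΩ above and αR = 133.8 kΩ below.
Lower section ‖ load = 128.1 kΩ.
V_wiper = 24.1 × 128.1/(86.24 + 128.1) = 14.4 V.

V ≈ 14.4 V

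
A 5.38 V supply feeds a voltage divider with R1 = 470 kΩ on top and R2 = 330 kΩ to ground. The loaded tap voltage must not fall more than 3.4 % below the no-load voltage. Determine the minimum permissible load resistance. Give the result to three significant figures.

Output resistance R_th = R1‖R2 = (470 × 330)/800.0 = 193.9 kΩ.
The fractional drop is R_th/(R_th + R_L); requiring this ≤ 0.0340 gives R_L ≥ R_th(1/0.0340 − 1) = 193.9 × 28.41 = 5.51 MΩ.

R_L(min) ≈ 5.51 MΩ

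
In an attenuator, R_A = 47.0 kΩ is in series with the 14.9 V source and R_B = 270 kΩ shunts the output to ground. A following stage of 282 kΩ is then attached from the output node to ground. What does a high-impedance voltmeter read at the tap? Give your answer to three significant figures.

V_out ≈ 11.1 V

The load sits in parallel with R_B: R_B‖R_L = (270 × 282) / (270 + 282) = 137.9 kΩ.
V_out = 14.9 × 137.9 / (47.0 + 137.9) = 14.9 × 137.9/184.9 = 11.1 V.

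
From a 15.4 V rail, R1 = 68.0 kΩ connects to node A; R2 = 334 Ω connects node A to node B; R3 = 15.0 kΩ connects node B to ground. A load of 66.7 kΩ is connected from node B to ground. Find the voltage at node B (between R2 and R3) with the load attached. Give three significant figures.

At node B, R3 is in parallel with the load: R3‖R_L = 12250 Ω.
Below node A the resistance is R2 + (R3‖R_L) = 12580 Ω, so V_A = 15.4 × 12580/80580 = 2.404 V.
Then V_B = V_A × (R3‖R_L)/(R2 + R3‖R_L) = 2.404 × 12250/12580 = 2.34 V.

V ≈ 2.34 V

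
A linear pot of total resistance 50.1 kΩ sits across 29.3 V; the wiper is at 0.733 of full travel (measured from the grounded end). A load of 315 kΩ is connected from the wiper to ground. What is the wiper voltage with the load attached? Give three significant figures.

V ≈ 20.8 V

The wiper splits the pot into (1−α)R = 13.38 kΩ above and αR = 36.72 kΩ below.
Lower section ‖ load = 32.89 kΩ.
V_wiper = 29.3 × 32.89/(13.38 + 32.89) = 20.8 V.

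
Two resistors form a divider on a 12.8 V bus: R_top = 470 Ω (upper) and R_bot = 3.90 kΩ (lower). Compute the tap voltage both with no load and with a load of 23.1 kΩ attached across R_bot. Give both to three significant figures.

Unloaded: 11.4 V; loaded: 11.2 V

Open-circuit: V = 12.8 × 3900/(470 + 3900) = 11.4 V.
With the load, R_bot becomes R_bot‖R_L = 3337 Ω, so V = 12.8 × 3337/3807 = 11.2 V.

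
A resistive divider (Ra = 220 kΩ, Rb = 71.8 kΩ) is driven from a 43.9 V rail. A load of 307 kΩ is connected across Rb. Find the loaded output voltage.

V_out ≈ 9.18 V

The load sits in parallel with Rb: Rb‖R_L = (71.8 × 307) / (71.8 + 307) = 58.19 kΩ.
V_out = 43.9 × 58.19 / (220 + 58.19) = 43.9 × 58.19/278.2 = 9.18 V.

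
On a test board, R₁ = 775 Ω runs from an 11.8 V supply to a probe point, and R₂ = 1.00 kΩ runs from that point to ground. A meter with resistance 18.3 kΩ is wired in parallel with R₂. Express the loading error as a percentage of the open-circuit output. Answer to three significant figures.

2.33 %

The divider's output (Thévenin) resistance is R₁‖R₂ = 436.6 Ω.
Fractional drop under load = R_th/(R_th + R_L) = 436.6 / (436.6 + 18300) = 0.02330.
So the output falls by 2.33 %.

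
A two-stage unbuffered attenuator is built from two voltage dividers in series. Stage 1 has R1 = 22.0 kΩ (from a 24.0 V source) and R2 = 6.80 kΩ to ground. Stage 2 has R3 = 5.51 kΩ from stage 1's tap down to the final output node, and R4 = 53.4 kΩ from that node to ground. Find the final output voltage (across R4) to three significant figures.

V_out ≈ 4.72 V

Stage 2 presents R3+R4 = 58.91 kΩ as a load on stage 1's tap.
Stage 1's lower leg becomes R2‖(R3+R4) = 6.096 kΩ, so V_mid = 24.0 × 6.096/28.10 = 5.207 V.
Stage 2 is itself unloaded: V_out = V_mid × R4/(R3+R4) = 5.207 × 53.4/58.91 = 4.72 V.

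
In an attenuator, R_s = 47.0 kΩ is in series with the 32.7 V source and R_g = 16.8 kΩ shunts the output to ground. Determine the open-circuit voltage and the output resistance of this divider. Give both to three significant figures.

V_th = 8.61 V, R_th = 12.4 kΩ

V_th is the open-circuit tap voltage: 32.7 × 16.8/(47.0 + 16.8) = 8.61 V.
With the supply zeroed, R_s and R_g appear in parallel from the tap: R_th = R_s‖R_g = (47.0 × 16.8)/63.80 = 12.4 kΩ.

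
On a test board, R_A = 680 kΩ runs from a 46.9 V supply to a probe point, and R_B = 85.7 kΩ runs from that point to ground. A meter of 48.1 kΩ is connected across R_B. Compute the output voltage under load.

V_out ≈ 2.03 V

The load sits in parallel with R_B: R_B‖R_L = (85.7 × 48.1) / (85.7 + 48.1) = 30.81 kΩ.
V_out = 46.9 × 30.81 / (680 + 30.81) = 46.9 × 30.81/710.8 = 2.03 V.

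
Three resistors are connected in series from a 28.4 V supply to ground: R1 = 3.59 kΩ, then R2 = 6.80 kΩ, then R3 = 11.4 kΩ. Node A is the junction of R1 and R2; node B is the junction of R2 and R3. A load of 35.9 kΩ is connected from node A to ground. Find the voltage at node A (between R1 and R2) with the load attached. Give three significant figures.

V ≈ 21.9 V

Below node A the series string R2+R3 = 18.20 kΩ sits in parallel with the 35.9 kΩ load: 12.08 kΩ.
V_A = 28.4 × 12.08/(3.59 + 12.08) = 21.9 V.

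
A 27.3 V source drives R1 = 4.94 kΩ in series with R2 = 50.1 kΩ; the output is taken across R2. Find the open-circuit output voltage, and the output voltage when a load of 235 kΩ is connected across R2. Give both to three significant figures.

Unloaded: 24.8 V; loaded: 24.4 V

Open-circuit: V = 27.3 × 50.1/(4.94 + 50.1) = 24.8 V.
With the load, R2 becomes R2‖R_L = 41.30 kΩ, so V = 27.3 × 41.30/46.24 = 24.4 V.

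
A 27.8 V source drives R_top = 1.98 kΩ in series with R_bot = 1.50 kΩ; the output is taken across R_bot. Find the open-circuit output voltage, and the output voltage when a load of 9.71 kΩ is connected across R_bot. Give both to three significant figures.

Unloaded: 12.0 V; loaded: 11.0 V

Open-circuit: V = 27.8 × 1.50/(1.98 + 1.50) = 12.0 V.
With the load, R_bot becomes R_bot‖R_L = 1.299 kΩ, so V = 27.8 × 1.299/3.279 = 11.0 V.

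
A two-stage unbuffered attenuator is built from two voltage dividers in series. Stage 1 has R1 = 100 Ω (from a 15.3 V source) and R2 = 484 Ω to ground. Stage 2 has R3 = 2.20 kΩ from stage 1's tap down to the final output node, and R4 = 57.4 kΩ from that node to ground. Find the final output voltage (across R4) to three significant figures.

Stage 2 presents R3+R4 = 59600 Ω as a load on stage 1's tap.
Stage 1's lower leg becomes R2‖(R3+R4) = 480.1 Ω, so V_mid = 15.3 × 480.1/580.1 = 12.66 V.
Stage 2 is itself unloaded: V_out = V_mid × R4/(R3+R4) = 12.66 × 57400/59600 = 12.2 V.

V_out ≈ 12.2 V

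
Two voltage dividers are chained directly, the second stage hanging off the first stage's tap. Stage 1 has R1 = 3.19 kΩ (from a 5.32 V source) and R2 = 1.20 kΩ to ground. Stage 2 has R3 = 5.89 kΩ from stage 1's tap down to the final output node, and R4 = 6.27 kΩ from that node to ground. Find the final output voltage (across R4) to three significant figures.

V_out ≈ 0.700 V

Stage 2 presents R3+R4 = 12.16 kΩ as a load on stage 1's tap.
Stage 1's lower leg becomes R2‖(R3+R4) = 1.092 kΩ, so V_mid = 5.32 × 1.092/4.282 = 1.357 V.
Stage 2 is itself unloaded: V_out = V_mid × R4/(R3+R4) = 1.357 × 6.27/12.16 = 0.700 V.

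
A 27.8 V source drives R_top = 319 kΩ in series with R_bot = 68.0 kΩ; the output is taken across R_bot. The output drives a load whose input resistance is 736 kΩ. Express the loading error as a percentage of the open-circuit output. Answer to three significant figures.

The divider's output (Thévenin) resistance is R_top‖R_bot = 56.05 kΩ.
Fractional drop under load = R_th/(R_th + R_L) = 56.05 / (56.05 + 736) = 0.07077.
So the output falls by 7.08 %.

7.08 %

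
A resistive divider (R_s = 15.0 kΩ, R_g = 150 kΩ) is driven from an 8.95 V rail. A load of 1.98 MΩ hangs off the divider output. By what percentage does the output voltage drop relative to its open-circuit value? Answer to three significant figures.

0.684 %

The divider's output (Thévenin) resistance is R_s‖R_g = 13.64 kΩ.
Fractional drop under load = R_th/(R_th + R_L) = 13.64 / (13.64 + 1980) = 0.006840.
So the output falls by 0.684 %.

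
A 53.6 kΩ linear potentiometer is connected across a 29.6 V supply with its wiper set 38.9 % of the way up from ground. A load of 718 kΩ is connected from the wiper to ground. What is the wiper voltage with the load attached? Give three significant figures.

V ≈ 11.3 V

The wiper splits the pot into (1−α)R = 32.75 kΩ above and αR = 20.85 kΩ below.
Lower section ‖ load = 20.26 kΩ.
V_wiper = 29.6 × 20.26/(32.75 + 20.26) = 11.3 V.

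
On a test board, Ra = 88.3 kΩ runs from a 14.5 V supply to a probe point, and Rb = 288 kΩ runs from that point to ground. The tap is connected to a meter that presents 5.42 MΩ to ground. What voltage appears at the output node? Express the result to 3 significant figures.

V_out ≈ 11.0 V

The load sits in parallel with Rb: Rb‖R_L = (288 × 5420) / (288 + 5420) = 273.5 kΩ.
V_out = 14.5 × 273.5 / (88.3 + 273.5) = 14.5 × 273.5/361.8 = 11.0 V.
(Unloaded it would have been 11.1 V.)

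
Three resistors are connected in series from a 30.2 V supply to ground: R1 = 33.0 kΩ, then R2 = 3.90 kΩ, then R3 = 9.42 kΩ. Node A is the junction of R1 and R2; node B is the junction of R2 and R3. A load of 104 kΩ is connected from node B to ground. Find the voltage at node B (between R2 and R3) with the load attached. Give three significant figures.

V ≈ 5.73 V

At node B, R3 is in parallel with the load: R3‖R_L = 8.638 kΩ.
Below node A the resistance is R2 + (R3‖R_L) = 12.54 kΩ, so V_A = 30.2 × 12.54/45.54 = 8.315 V.
Then V_B = V_A × (R3‖R_L)/(R2 + R3‖R_L) = 8.315 × 8.638/12.54 = 5.73 V.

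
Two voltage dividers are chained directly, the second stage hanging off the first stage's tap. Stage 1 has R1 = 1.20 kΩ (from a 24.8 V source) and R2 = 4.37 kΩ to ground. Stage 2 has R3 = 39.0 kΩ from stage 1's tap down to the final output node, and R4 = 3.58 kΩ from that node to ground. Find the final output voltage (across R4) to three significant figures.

Stage 2 presents R3+R4 = 42.58 kΩ as a load on stage 1's tap.
Stage 1's lower leg becomes R2‖(R3+R4) = 3.963 kΩ, so V_mid = 24.8 × 3.963/5.163 = 19.04 V.
Stage 2 is itself unloaded: V_out = V_mid × R4/(R3+R4) = 19.04 × 3.58/42.58 = 1.60 V.

V_out ≈ 1.60 V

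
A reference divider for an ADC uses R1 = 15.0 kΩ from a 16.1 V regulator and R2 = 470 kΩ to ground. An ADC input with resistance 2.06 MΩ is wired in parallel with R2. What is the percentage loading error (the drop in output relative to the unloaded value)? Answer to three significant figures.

The divider's output (Thévenin) resistance is R1‖R2 = 14.54 kΩ.
Fractional drop under load = R_th/(R_th + R_L) = 14.54 / (14.54 + 2060) = 0.007007.
So the output falls by 0.701 %.

0.701 %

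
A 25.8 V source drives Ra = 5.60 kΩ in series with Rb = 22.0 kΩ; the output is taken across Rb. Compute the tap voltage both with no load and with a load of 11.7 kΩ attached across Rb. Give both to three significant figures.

Open-circuit: V = 25.8 × 22.0/(5.60 + 22.0) = 20.6 V.
With the load, Rb becomes Rb‖R_L = 7.638 kΩ, so V = 25.8 × 7.638/13.24 = 14.9 V.

Unloaded: 20.6 V; loaded: 14.9 V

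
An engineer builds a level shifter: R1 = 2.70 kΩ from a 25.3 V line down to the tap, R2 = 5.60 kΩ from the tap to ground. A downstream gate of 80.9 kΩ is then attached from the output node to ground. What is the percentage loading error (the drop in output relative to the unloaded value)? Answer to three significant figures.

2.20 %

The divider's output (Thévenin) resistance is R1‖R2 = 1.822 kΩ.
Fractional drop under load = R_th/(R_th + R_L) = 1.822 / (1.822 + 80.9) = 0.02202.
So the output falls by 2.20 %.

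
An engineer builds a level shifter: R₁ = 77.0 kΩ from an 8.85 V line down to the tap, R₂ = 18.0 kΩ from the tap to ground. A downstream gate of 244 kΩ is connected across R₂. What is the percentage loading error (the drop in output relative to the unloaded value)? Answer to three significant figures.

5.64 %

The divider's output (Thévenin) resistance is R₁‖R₂ = 14.59 kΩ.
Fractional drop under load = R_th/(R_th + R_L) = 14.59 / (14.59 + 244) = 0.05642.
So the output falls by 5.64 %.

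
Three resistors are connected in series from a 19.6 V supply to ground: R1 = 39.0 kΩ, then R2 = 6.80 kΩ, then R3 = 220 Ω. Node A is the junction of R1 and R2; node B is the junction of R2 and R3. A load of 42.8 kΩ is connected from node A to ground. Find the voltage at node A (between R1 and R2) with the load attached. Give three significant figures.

V ≈ 2.62 V

Below node A the series string R2+R3 = 7020 Ω sits in parallel with the 42800 Ω load: 6031 Ω.
V_A = 19.6 × 6031/(39000 + 6031) = 2.62 V.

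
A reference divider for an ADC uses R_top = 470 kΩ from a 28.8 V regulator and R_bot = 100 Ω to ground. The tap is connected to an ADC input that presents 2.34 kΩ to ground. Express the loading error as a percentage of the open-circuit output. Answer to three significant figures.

4.10 %

The divider's output (Thévenin) resistance is R_top‖R_bot = 99.98 Ω.
Fractional drop under load = R_th/(R_th + R_L) = 99.98 / (99.98 + 2340) = 0.04098.
So the output falls by 4.10 %.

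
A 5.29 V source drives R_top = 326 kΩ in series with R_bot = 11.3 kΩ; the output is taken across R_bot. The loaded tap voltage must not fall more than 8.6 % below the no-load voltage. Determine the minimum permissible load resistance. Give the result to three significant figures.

R_L(min) ≈ 116 kΩ

Output resistance R_th = R_top‖R_bot = (326 × 11.3)/337.3 = 10.92 kΩ.
The fractional drop is R_th/(R_th + R_L); requiring this ≤ 0.0860 gives R_L ≥ R_th(1/0.0860 − 1) = 10.92 × 10.63 = 116 kΩ.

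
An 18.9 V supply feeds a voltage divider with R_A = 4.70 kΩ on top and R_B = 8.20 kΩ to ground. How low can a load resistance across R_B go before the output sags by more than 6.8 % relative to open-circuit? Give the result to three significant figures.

R_L(min) ≈ 40.9 kΩ

Output resistance R_th = R_A‖R_B = (4.70 × 8.20)/12.90 = 2.988 kΩ.
The fractional drop is R_th/(R_th + R_L); requiring this ≤ 0.0680 gives R_L ≥ R_th(1/0.0680 − 1) = 2.988 × 13.71 = 40.9 kΩ.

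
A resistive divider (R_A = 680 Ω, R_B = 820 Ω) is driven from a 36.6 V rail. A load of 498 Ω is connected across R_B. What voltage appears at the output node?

The load sits in parallel with R_B: R_B‖R_L = (820 × 498) / (820 + 498) = 309.8 Ω.
V_out = 36.6 × 309.8 / (680 + 309.8) = 36.6 × 309.8/989.8 = 11.5 V.

V_out ≈ 11.5 V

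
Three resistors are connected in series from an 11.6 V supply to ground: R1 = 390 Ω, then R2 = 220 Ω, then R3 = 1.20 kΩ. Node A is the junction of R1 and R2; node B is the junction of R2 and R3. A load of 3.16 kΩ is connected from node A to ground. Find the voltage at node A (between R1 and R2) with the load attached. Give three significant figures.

V ≈ 8.30 V

Below node A the series string R2+R3 = 1420 Ω sits in parallel with the 3160 Ω load: 979.7 Ω.
V_A = 11.6 × 979.7/(390 + 979.7) = 8.30 V.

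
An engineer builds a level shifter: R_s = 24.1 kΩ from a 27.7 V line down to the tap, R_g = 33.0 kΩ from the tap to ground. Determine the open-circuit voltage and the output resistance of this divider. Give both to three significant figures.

V_th = 16.0 V, R_th = 13.9 kΩ

V_th is the open-circuit tap voltage: 27.7 × 33.0/(24.1 + 33.0) = 16.0 V.
With the supply zeroed, R_s and R_g appear in parallel from the tap: R_th = R_s‖R_g = (24.1 × 33.0)/57.10 = 13.9 kΩ.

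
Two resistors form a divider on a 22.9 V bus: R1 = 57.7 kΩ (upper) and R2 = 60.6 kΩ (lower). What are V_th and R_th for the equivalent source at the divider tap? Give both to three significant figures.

V_th is the open-circuit tap voltage: 22.9 × 60.6/(57.7 + 60.6) = 11.7 V.
With the supply zeroed, R1 and R2 appear in parallel from the tap: R_th = R1‖R2 = (57.7 × 60.6)/118.3 = 29.6 kΩ.

V_th = 11.7 V, R_th = 29.6 kΩ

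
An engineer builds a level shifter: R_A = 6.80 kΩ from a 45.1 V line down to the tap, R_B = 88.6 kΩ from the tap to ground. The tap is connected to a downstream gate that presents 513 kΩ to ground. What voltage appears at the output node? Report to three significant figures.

V_out ≈ 41.4 V

The load sits in parallel with R_B: R_B‖R_L = (88.6 × 513) / (88.6 + 513) = 75.55 kΩ.
V_out = 45.1 × 75.55 / (6.80 + 75.55) = 45.1 × 75.55/82.35 = 41.4 V.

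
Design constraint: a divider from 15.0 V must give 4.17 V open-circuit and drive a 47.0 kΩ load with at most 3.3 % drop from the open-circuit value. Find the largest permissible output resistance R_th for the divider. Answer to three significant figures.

Loading drop = R_th/(R_th + R_L) ≤ 0.0330, so R_th ≤ R_L · ε/(1−ε) = 47.0 kΩ × 0.0330/0.9670 = 1.60 kΩ.
(Any R1, R2 with R2/(R1+R2) = 0.278 and R1‖R2 ≤ 1.60 kΩ will meet the spec.)

R_th ≤ 1.60 kΩ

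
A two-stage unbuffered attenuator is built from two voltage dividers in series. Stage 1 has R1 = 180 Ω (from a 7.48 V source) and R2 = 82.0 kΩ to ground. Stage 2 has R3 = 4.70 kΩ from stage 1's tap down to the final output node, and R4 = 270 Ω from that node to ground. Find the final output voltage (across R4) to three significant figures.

V_out ≈ 0.391 V

Stage 2 presents R3+R4 = 4970 Ω as a load on stage 1's tap.
Stage 1's lower leg becomes R2‖(R3+R4) = 4686 Ω, so V_mid = 7.48 × 4686/4866 = 7.203 V.
Stage 2 is itself unloaded: V_out = V_mid × R4/(R3+R4) = 7.203 × 270/4970 = 0.391 V.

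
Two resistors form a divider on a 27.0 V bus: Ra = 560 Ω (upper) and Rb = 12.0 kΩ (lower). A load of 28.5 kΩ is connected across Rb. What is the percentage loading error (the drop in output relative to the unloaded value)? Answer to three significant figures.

The divider's output (Thévenin) resistance is Ra‖Rb = 535.0 Ω.
Fractional drop under load = R_th/(R_th + R_L) = 535.0 / (535.0 + 28500) = 0.01843.
So the output falls by 1.84 %.

1.84 %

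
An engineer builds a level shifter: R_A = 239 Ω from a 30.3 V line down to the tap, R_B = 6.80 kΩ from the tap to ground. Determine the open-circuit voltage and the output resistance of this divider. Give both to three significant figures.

V_th is the open-circuit tap voltage: 30.3 × 6800/(239 + 6800) = 29.3 V.
With the supply zeroed, R_A and R_B appear in parallel from the tap: R_th = R_A‖R_B = (239 × 6800)/7039 = 231 Ω.

V_th = 29.3 V, R_th = 231 Ω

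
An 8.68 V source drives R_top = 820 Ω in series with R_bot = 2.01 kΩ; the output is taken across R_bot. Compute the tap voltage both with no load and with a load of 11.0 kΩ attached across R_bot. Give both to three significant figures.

Open-circuit: V = 8.68 × 2010/(820 + 2010) = 6.16 V.
With the load, R_bot becomes R_bot‖R_L = 1699 Ω, so V = 8.68 × 1699/2519 = 5.85 V.

Unloaded: 6.16 V; loaded: 5.85 V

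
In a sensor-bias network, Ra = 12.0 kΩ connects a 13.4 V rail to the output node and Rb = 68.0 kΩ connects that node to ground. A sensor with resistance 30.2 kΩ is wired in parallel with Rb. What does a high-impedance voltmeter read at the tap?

The load sits in parallel with Rb: Rb‖R_L = (68.0 × 30.2) / (68.0 + 30.2) = 20.91 kΩ.
V_out = 13.4 × 20.91 / (12.0 + 20.91) = 13.4 × 20.91/32.91 = 8.51 V.
(Unloaded it would have been 11.4 V.)

V_out ≈ 8.51 V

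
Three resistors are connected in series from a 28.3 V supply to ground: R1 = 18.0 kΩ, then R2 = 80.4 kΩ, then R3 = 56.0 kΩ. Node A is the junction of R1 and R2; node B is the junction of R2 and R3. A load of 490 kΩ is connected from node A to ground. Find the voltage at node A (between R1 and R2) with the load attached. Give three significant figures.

Below node A the series string R2+R3 = 136.4 kΩ sits in parallel with the 490 kΩ load: 106.7 kΩ.
V_A = 28.3 × 106.7/(18.0 + 106.7) = 24.2 V.

V ≈ 24.2 V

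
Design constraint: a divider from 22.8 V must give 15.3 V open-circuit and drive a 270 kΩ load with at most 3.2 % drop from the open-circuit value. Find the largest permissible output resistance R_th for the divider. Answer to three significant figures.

R_th ≤ 8.93 kΩ

Loading drop = R_th/(R_th + R_L) ≤ 0.0320, so R_th ≤ R_L · ε/(1−ε) = 270 kΩ × 0.0320/0.9680 = 8.93 kΩ.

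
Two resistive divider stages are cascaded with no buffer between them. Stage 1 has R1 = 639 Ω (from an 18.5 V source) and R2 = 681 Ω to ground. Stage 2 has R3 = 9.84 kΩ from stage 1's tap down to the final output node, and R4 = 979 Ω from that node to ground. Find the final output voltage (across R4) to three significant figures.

Stage 2 presents R3+R4 = 10820 Ω as a load on stage 1's tap.
Stage 1's lower leg becomes R2‖(R3+R4) = 640.7 Ω, so V_mid = 18.5 × 640.7/1280 = 9.262 V.
Stage 2 is itself unloaded: V_out = V_mid × R4/(R3+R4) = 9.262 × 979/10820 = 0.838 V.

V_out ≈ 0.838 V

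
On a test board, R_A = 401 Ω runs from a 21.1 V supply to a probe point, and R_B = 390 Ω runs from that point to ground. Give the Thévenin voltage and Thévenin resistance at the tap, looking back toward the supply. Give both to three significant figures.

V_th = 10.4 V, R_th = 198 Ω

V_th is the open-circuit tap voltage: 21.1 × 390/(401 + 390) = 10.4 V.
With the supply zeroed, R_A and R_B appear in parallel from the tap: R_th = R_A‖R_B = (401 × 390)/791.0 = 198 Ω.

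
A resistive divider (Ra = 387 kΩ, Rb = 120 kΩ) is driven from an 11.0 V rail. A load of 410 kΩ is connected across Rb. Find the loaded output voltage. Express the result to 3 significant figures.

The load sits in parallel with Rb: Rb‖R_L = (120 × 410) / (120 + 410) = 92.83 kΩ.
V_out = 11.0 × 92.83 / (387 + 92.83) = 11.0 × 92.83/479.8 = 2.13 V.
(Unloaded it would have been 2.60 V.)

V_out ≈ 2.13 V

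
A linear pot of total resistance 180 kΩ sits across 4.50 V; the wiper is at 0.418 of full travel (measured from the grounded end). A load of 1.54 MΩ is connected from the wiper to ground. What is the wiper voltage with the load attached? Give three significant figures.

The wiper splits the pot into (1−α)R = 104.8 kΩ above and αR = 75.24 kΩ below.
Lower section ‖ load = 71.74 kΩ.
V_wiper = 4.50 × 71.74/(104.8 + 71.74) = 1.83 V.

V ≈ 1.83 V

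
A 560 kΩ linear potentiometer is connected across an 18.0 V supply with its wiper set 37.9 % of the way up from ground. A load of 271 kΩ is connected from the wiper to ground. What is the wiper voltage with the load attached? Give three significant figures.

V ≈ 4.59 V

The wiper splits the pot into (1−α)R = 347.8 kΩ above and αR = 212.2 kΩ below.
Lower section ‖ load = 119.0 kΩ.
V_wiper = 18.0 × 119.0/(347.8 + 119.0) = 4.59 V.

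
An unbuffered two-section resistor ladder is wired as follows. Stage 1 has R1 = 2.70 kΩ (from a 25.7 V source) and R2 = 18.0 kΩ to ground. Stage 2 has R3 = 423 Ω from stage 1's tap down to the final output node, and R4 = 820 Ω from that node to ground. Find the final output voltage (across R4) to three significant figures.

Stage 2 presents R3+R4 = 1243 Ω as a load on stage 1's tap.
Stage 1's lower leg becomes R2‖(R3+R4) = 1163 Ω, so V_mid = 25.7 × 1163/3863 = 7.736 V.
Stage 2 is itself unloaded: V_out = V_mid × R4/(R3+R4) = 7.736 × 820/1243 = 5.10 V.

V_out ≈ 5.10 V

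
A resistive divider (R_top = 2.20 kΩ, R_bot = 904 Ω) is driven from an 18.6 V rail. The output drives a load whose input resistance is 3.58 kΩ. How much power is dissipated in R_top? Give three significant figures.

P ≈ 89.2 mW

Total resistance from the source is R_top + (R_bot‖R_L) = 2922 Ω, so I = 18.6/2922 Ω = 6.366 mA.
P = I²·R_top = (6.366 mA)² × 2.20 kΩ = 89.2 mW.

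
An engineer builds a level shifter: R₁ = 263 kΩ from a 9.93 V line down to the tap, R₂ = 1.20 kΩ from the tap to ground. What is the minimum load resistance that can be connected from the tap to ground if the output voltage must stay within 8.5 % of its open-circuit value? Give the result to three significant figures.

R_L(min) ≈ 12.9 kΩ

Output resistance R_th = R₁‖R₂ = (263 × 1.20)/264.2 = 1.195 kΩ.
The fractional drop is R_th/(R_th + R_L); requiring this ≤ 0.0850 gives R_L ≥ R_th(1/0.0850 − 1) = 1.195 × 10.76 = 12.9 kΩ.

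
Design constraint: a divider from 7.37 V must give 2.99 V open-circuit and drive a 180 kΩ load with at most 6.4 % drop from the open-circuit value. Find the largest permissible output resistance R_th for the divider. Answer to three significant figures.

R_th ≤ 12.3 kΩ

Loading drop = R_th/(R_th + R_L) ≤ 0.0640, so R_th ≤ R_L · ε/(1−ε) = 180 kΩ × 0.0640/0.9360 = 12.3 kΩ.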